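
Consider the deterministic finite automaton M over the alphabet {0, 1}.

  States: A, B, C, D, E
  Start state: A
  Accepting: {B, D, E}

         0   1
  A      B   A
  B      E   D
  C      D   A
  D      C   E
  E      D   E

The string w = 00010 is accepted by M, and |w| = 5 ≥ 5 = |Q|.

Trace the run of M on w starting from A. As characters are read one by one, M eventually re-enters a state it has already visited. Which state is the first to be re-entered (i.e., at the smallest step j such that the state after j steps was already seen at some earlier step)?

E

Run of M on w = 0 0 0 1 0:
  step 0: A  (start)
  step 1: B  (read 0: A→B)
  step 2: E  (read 0: B→E)
  step 3: D  (read 0: E→D)
  step 4: E  (read 1: D→E)   ← first repeat (E seen earlier)
  step 5: D  (read 0: E→D)

The earliest repeat is at step j = 4: M is in E, which it already visited at step i = 2.
With |Q| = 5, pigeonhole forces a state repeat no later than step 5; the substring read between the first and second visits to that state can be pumped.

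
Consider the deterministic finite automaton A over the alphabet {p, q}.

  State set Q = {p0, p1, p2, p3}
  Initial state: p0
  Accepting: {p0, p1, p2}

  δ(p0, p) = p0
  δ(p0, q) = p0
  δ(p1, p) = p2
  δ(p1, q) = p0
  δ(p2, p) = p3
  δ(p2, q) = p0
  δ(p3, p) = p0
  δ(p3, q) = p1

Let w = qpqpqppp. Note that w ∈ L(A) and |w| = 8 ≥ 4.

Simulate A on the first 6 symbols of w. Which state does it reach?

State sequence: p0 -q-> p0 -p-> p0 -q-> p0 -p-> p0 -q-> p0 -p-> p0

After reading 6 characters, A is in state p0.
(This kind of state-tracing is the core of the pumping-lemma construction: with 4 states, pigeonhole forces a repeat within the first 4 steps.)

p0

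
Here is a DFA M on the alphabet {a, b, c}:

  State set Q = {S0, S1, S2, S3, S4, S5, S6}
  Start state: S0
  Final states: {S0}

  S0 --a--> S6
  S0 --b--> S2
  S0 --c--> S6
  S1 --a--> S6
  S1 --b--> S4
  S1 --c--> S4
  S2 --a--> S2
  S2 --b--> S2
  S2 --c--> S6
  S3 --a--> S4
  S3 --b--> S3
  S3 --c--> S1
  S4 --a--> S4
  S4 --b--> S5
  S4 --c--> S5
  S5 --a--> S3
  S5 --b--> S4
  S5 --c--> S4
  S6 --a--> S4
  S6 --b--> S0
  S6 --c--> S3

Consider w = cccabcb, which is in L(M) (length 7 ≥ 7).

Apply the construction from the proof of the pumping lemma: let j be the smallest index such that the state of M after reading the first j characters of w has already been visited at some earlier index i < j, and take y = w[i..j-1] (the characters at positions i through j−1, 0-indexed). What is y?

State sequence: S0 -c-> S6 -c-> S3 -c-> S1 -a-> S6 -b-> S0 -c-> S6 -b-> S0
First repeat at step 4: S6 was already visited.

So i = 1, j = 4, giving x = w[0:1] = c, y = w[1:4] = cca, z = w[4:7] = bcb.
Check: |xy| = 4 ≤ 7 and |y| = 3 ≥ 1. Reading y takes M from S6 back to S6, so every xyⁱz is accepted.

cca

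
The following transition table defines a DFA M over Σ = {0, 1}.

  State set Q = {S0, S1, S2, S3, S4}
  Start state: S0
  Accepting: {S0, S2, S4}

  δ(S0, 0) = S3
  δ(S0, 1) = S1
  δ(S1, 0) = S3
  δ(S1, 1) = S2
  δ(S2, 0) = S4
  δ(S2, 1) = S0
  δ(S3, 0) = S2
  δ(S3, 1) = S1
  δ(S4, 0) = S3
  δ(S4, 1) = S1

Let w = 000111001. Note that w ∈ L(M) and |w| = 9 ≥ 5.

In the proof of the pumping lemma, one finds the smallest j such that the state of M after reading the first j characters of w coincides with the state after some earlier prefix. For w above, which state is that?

S2

State sequence: S0 -0-> S3 -0-> S2 -0-> S4 -1-> S1 -1-> S2 -1-> S0 -0-> S3 -0-> S2 -1-> S0
First repeat at step 5: S2 was already visited.

The earliest repeat is at step j = 5: M is in S2, which it already visited at step i = 2.
The DFA has 5 states, so the proof of the pumping lemma guarantees a repeated state among the first 5+1 visited; the segment between the two visits is the pumpable y.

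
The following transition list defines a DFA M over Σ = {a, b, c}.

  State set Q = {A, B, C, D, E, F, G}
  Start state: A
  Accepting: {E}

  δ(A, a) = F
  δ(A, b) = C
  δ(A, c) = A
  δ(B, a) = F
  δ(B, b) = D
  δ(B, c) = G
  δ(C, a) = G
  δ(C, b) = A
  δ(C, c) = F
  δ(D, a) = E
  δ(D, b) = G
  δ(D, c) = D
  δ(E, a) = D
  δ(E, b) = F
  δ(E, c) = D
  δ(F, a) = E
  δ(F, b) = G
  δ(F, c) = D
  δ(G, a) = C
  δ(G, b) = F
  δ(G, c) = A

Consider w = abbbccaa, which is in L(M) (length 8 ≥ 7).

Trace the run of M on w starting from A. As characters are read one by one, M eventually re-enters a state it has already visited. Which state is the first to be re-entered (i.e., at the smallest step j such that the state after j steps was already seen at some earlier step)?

Run of M on w = a b b b c c a a:
  step 0: A  (start)
  step 1: F  (read a: A→F)
  step 2: G  (read b: F→G)
  step 3: F  (read b: G→F)   ← first repeat (F seen earlier)
  step 4: G  (read b: F→G)
  step 5: A  (read c: G→A)
  step 6: A  (read c: A→A)
  step 7: F  (read a: A→F)
  step 8: E  (read a: F→E)

The earliest repeat is at step j = 3: M is in F, which it already visited at step i = 1.

F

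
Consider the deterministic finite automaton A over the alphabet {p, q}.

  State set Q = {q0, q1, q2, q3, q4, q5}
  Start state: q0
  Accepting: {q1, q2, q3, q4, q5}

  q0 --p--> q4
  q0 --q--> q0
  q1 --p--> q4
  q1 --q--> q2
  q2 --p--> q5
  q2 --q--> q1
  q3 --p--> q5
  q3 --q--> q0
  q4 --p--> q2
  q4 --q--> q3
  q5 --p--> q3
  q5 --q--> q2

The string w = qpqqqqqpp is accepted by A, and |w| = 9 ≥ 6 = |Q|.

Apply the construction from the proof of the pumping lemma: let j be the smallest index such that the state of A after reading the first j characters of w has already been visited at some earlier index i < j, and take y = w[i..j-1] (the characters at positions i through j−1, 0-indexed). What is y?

q

Run of A on w = q p q q q q q p p:
  step 0: q0  (start)
  step 1: q0  (read q: q0→q0)   ← first repeat (q0 seen earlier)
  step 2: q4  (read p: q0→q4)
  step 3: q3  (read q: q4→q3)
  step 4: q0  (read q: q3→q0)
  step 5: q0  (read q: q0→q0)
  step 6: q0  (read q: q0→q0)
  step 7: q0  (read q: q0→q0)
  step 8: q4  (read p: q0→q4)
  step 9: q2  (read p: q4→q2)

So i = 0, j = 1, giving x = w[0:0] = ε, y = w[0:1] = q, z = w[1:9] = pqqqqqpp.
Check: |xy| = 1 ≤ 6 and |y| = 1 ≥ 1. Reading y takes A from q0 back to q0, so every xyⁱz is accepted.
Since A has 6 states, any run of length ≥ 6 visits 6+1 states, so by pigeonhole some state repeats within the first 6 steps — that repeat gives the pumpable loop.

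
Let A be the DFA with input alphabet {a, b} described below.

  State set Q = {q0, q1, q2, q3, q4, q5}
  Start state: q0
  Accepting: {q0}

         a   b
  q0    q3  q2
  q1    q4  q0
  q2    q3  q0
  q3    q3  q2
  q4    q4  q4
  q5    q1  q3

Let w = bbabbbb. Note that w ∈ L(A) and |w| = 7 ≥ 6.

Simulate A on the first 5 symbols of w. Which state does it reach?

q0

State sequence: q0 -b-> q2 -b-> q0 -a-> q3 -b-> q2 -b-> q0

After reading 5 characters, A is in state q0.
(This kind of state-tracing is the core of the pumping-lemma construction: with 6 states, pigeonhole forces a repeat within the first 6 steps.)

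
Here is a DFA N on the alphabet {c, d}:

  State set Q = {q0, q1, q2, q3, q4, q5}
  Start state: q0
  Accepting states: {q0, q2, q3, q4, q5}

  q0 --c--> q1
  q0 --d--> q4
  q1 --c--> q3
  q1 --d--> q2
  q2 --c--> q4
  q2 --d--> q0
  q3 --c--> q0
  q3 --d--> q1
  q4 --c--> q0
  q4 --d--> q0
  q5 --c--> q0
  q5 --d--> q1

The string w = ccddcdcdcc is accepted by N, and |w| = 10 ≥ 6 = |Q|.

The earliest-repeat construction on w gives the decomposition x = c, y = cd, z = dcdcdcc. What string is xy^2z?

ccdcddcdcdcc

xy^2z = c·cd·cd·dcdcdcc = ccdcddcdcdcc.
Reading y = cd takes N from q1 back to q1, so after x·y·y the machine is still in q1, and z then leads to the accepting state q0. Hence ccdcddcdcdcc ∈ L(N).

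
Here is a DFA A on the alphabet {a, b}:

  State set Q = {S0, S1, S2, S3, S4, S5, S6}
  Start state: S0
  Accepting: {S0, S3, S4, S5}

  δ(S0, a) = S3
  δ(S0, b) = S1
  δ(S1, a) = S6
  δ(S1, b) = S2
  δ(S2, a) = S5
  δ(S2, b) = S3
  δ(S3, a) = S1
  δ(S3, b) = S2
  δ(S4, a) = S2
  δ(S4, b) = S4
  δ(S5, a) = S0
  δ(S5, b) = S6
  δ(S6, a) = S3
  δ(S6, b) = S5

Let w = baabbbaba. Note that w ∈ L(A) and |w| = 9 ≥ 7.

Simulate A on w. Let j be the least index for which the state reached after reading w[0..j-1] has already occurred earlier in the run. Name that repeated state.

S3

Run of A on w = b a a b b b a b a:
  step 0: S0  (start)
  step 1: S1  (read b: S0→S1)
  step 2: S6  (read a: S1→S6)
  step 3: S3  (read a: S6→S3)
  step 4: S2  (read b: S3→S2)
  step 5: S3  (read b: S2→S3)   ← first repeat (S3 seen earlier)
  step 6: S2  (read b: S3→S2)
  step 7: S5  (read a: S2→S5)
  step 8: S6  (read b: S5→S6)
  step 9: S3  (read a: S6→S3)

The earliest repeat is at step j = 5: A is in S3, which it already visited at step i = 3.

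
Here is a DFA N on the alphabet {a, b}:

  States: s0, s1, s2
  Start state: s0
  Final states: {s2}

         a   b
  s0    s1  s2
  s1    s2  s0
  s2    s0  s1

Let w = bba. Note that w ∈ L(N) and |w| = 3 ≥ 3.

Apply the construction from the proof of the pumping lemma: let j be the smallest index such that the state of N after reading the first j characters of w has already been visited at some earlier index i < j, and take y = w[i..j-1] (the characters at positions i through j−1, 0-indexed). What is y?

State sequence: s0 -b-> s2 -b-> s1 -a-> s2
First repeat at step 3: s2 was already visited.

So i = 1, j = 3, giving x = w[0:1] = b, y = w[1:3] = ba, z = w[3:3] = ε.
Check: |xy| = 3 ≤ 3 and |y| = 2 ≥ 1. Reading y takes N from s2 back to s2, so every xyⁱz is accepted.
With |Q| = 3, pigeonhole forces a state repeat no later than step 3; the substring read between the first and second visits to that state can be pumped.

ba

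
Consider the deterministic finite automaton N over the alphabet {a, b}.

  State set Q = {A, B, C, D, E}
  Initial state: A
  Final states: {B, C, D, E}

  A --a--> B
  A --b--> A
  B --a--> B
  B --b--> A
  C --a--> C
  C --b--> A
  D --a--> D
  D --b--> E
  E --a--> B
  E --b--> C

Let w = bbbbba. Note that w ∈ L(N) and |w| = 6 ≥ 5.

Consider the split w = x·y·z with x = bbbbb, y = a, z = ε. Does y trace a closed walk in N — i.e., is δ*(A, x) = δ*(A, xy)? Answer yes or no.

no

Run of N on the first 6 characters of w = b b b b b a:
  step 0: A  (start)
  step 1: A  (read b: A→A)
  step 2: A  (read b: A→A)
  step 3: A  (read b: A→A)
  step 4: A  (read b: A→A)
  step 5: A  (read b: A→A)
  step 6: B  (read a: A→B)

After x (step 5): A. After xy (step 6): B.
They differ (A ≠ B), so y is not a cycle from the state after x; this split is not the one the pumping-lemma construction produces, and pumping y need not keep the string in L(N).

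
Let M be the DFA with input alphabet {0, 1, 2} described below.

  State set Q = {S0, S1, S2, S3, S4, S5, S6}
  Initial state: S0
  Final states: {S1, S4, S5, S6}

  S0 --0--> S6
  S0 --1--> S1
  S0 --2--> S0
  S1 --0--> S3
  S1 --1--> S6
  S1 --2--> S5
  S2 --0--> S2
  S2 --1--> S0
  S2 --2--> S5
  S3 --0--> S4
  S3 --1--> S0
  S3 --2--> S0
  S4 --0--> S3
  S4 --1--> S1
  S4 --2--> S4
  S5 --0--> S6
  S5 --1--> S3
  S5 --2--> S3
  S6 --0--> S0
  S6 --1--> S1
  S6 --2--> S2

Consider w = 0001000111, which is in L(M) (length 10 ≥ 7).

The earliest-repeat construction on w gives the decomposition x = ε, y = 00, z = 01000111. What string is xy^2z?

xy^2z = ε·00·00·01000111 = 000001000111.
Reading y = 00 takes M from S0 back to S0, so after x·y·y the machine is still in S0, and z then leads to the accepting state S6. Hence 000001000111 ∈ L(M).

000001000111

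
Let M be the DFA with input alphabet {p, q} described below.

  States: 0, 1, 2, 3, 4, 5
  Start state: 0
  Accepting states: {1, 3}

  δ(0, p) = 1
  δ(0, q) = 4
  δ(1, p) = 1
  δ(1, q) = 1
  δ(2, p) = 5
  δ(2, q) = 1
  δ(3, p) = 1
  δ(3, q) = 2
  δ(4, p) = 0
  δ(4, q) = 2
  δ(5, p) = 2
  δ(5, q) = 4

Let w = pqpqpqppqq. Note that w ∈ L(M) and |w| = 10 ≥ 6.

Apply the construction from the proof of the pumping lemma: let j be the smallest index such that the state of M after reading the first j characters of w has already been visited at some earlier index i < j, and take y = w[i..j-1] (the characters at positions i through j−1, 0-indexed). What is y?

State sequence: 0 -p-> 1 -q-> 1 -p-> 1 -q-> 1 -p-> 1 -q-> 1 -p-> 1 -p-> 1 -q-> 1 -q-> 1
First repeat at step 2: 1 was already visited.

So i = 1, j = 2, giving x = w[0:1] = p, y = w[1:2] = q, z = w[2:10] = pqpqppqq.
Check: |xy| = 2 ≤ 6 and |y| = 1 ≥ 1. Reading y takes M from 1 back to 1, so every xyⁱz is accepted.
Pumping length from the standard proof: p = 6 (the number of states). The repeated state found above gives |xy| = j ≤ 6 and |y| = j − i ≥ 1.

q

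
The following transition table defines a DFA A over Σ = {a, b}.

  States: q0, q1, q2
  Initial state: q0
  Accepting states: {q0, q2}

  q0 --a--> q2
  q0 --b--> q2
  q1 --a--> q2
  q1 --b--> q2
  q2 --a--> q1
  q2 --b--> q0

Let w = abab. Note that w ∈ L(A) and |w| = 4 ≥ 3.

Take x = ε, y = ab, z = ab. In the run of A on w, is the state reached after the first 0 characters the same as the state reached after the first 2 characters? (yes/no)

yes

State sequence: q0 -a-> q2 -b-> q0

After x (step 0): q0. After xy (step 2): q0.
They match, so y = ab drives A around a cycle from q0 back to itself; pumping y any number of times keeps A in q0 before reading z, and xyⁱz ∈ L(A) for every i ≥ 0.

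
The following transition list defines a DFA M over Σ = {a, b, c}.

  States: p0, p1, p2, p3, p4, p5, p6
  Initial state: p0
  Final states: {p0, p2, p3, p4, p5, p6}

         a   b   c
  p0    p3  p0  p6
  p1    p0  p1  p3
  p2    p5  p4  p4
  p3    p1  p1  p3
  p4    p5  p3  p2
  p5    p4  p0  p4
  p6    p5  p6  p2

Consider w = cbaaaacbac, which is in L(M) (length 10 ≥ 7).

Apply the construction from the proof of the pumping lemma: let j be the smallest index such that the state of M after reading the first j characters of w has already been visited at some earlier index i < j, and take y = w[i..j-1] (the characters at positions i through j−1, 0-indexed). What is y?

State sequence: p0 -c-> p6 -b-> p6 -a-> p5 -a-> p4 -a-> p5 -a-> p4 -c-> p2 -b-> p4 -a-> p5 -c-> p4
First repeat at step 2: p6 was already visited.

So i = 1, j = 2, giving x = w[0:1] = c, y = w[1:2] = b, z = w[2:10] = aaaacbac.
Check: |xy| = 2 ≤ 7 and |y| = 1 ≥ 1. Reading y takes M from p6 back to p6, so every xyⁱz is accepted.

b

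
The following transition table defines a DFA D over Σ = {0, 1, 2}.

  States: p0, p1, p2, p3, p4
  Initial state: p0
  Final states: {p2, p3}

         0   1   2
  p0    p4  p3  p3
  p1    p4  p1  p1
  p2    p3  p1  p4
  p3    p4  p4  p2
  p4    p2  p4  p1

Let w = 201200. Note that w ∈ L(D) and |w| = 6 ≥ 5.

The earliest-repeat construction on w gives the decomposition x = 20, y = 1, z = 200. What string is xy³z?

xy^3z = 20·1·1·1·200 = 20111200.
Reading y = 1 takes D from p4 back to p4, so after x·y·y·y the machine is still in p4, and z then leads to the accepting state p2. Hence 20111200 ∈ L(D).

20111200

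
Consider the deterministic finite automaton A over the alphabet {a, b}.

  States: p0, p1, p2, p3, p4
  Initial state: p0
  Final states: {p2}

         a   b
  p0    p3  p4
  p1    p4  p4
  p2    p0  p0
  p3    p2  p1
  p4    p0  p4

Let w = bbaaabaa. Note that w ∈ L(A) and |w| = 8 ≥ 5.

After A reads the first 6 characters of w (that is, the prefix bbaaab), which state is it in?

State sequence: p0 -b-> p4 -b-> p4 -a-> p0 -a-> p3 -a-> p2 -b-> p0

After reading 6 characters, A is in state p0.
(This kind of state-tracing is the core of the pumping-lemma construction: with 5 states, pigeonhole forces a repeat within the first 5 steps.)

p0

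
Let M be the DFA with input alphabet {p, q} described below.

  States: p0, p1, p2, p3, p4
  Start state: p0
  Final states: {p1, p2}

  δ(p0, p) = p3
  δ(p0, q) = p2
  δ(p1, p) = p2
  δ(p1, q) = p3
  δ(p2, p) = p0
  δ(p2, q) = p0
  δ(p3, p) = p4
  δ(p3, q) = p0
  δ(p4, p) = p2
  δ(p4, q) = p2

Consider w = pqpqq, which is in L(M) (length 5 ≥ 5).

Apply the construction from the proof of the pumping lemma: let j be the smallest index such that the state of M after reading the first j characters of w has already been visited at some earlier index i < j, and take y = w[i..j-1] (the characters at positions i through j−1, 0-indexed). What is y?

Run of M on w = p q p q q:
  step 0: p0  (start)
  step 1: p3  (read p: p0→p3)
  step 2: p0  (read q: p3→p0)   ← first repeat (p0 seen earlier)
  step 3: p3  (read p: p0→p3)
  step 4: p0  (read q: p3→p0)
  step 5: p2  (read q: p0→p2)

So i = 0, j = 2, giving x = w[0:0] = ε, y = w[0:2] = pq, z = w[2:5] = pqq.
Check: |xy| = 2 ≤ 5 and |y| = 2 ≥ 1. Reading y takes M from p0 back to p0, so every xyⁱz is accepted.

pq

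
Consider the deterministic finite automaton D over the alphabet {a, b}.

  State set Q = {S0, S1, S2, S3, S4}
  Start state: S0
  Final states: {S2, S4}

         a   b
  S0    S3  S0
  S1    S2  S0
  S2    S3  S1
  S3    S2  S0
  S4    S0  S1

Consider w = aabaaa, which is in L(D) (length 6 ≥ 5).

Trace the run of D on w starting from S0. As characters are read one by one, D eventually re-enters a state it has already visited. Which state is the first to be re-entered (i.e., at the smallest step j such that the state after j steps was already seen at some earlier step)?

State sequence: S0 -a-> S3 -a-> S2 -b-> S1 -a-> S2 -a-> S3 -a-> S2
First repeat at step 4: S2 was already visited.

The earliest repeat is at step j = 4: D is in S2, which it already visited at step i = 2.
The DFA has 5 states, so the proof of the pumping lemma guarantees a repeated state among the first 5+1 visited; the segment between the two visits is the pumpable y.

S2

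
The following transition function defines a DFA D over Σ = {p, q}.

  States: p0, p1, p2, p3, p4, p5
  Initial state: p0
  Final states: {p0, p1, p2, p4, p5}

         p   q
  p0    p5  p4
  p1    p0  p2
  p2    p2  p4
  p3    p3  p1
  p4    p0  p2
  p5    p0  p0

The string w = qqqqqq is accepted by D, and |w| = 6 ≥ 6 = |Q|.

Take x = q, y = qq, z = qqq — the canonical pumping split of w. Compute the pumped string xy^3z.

xy^3z = q·qq·qq·qq·qqq = qqqqqqqqqq.
Reading y = qq takes D from p4 back to p4, so after x·y·y·y the machine is still in p4, and z then leads to the accepting state p2. Hence qqqqqqqqqq ∈ L(D).

qqqqqqqqqq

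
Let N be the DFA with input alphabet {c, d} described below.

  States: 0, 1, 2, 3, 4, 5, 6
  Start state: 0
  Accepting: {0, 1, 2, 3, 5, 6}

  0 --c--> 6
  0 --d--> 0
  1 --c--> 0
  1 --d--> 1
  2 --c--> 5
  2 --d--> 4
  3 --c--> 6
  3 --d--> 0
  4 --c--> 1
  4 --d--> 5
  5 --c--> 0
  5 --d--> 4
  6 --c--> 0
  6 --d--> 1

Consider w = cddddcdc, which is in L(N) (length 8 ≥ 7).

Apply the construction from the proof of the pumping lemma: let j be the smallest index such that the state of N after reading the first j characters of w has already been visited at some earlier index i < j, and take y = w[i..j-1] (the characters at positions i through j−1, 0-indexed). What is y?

d

Run of N on w = c d d d d c d c:
  step 0: 0  (start)
  step 1: 6  (read c: 0→6)
  step 2: 1  (read d: 6→1)
  step 3: 1  (read d: 1→1)   ← first repeat (1 seen earlier)
  step 4: 1  (read d: 1→1)
  step 5: 1  (read d: 1→1)
  step 6: 0  (read c: 1→0)
  step 7: 0  (read d: 0→0)
  step 8: 6  (read c: 0→6)

So i = 2, j = 3, giving x = w[0:2] = cd, y = w[2:3] = d, z = w[3:8] = ddcdc.
Check: |xy| = 3 ≤ 7 and |y| = 1 ≥ 1. Reading y takes N from 1 back to 1, so every xyⁱz is accepted.
With |Q| = 7, pigeonhole forces a state repeat no later than step 7; the substring read between the first and second visits to that state can be pumped.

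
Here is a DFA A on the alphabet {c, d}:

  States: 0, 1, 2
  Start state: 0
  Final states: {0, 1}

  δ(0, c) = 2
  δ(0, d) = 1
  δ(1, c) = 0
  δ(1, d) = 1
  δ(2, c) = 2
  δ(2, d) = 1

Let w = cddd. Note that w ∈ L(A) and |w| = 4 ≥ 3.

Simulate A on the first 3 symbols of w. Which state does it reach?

1

Run of A on the first 3 characters of w = c d d:
  step 0: 0  (start)
  step 1: 2  (read c: 0→2)
  step 2: 1  (read d: 2→1)
  step 3: 1  (read d: 1→1)

After reading 3 characters, A is in state 1.
(This kind of state-tracing is the core of the pumping-lemma construction: with 3 states, pigeonhole forces a repeat within the first 3 steps.)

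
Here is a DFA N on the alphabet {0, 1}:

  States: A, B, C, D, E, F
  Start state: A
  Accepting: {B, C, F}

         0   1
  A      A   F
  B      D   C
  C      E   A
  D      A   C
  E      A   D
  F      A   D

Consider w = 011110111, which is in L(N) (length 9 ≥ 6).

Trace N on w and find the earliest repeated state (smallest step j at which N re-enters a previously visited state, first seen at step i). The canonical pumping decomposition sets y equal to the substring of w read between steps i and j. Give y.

State sequence: A -0-> A -1-> F -1-> D -1-> C -1-> A -0-> A -1-> F -1-> D -1-> C
First repeat at step 1: A was already visited.

So i = 0, j = 1, giving x = w[0:0] = ε, y = w[0:1] = 0, z = w[1:9] = 11110111.
Check: |xy| = 1 ≤ 6 and |y| = 1 ≥ 1. Reading y takes N from A back to A, so every xyⁱz is accepted.
With |Q| = 6, pigeonhole forces a state repeat no later than step 6; the substring read between the first and second visits to that state can be pumped.

0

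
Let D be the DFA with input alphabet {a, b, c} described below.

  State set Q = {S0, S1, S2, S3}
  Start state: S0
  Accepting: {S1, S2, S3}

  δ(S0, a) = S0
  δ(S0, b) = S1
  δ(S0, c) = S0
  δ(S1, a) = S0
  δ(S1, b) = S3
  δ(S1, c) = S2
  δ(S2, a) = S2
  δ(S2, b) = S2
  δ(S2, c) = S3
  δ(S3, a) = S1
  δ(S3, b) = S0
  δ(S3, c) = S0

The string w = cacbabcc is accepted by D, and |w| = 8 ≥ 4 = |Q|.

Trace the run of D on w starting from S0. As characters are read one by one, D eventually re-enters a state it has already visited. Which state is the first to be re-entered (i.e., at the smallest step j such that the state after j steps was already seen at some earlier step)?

State sequence: S0 -c-> S0 -a-> S0 -c-> S0 -b-> S1 -a-> S0 -b-> S1 -c-> S2 -c-> S3
First repeat at step 1: S0 was already visited.

The earliest repeat is at step j = 1: D is in S0, which it already visited at step i = 0.
The DFA has 4 states, so the proof of the pumping lemma guarantees a repeated state among the first 4+1 visited; the segment between the two visits is the pumpable y.

S0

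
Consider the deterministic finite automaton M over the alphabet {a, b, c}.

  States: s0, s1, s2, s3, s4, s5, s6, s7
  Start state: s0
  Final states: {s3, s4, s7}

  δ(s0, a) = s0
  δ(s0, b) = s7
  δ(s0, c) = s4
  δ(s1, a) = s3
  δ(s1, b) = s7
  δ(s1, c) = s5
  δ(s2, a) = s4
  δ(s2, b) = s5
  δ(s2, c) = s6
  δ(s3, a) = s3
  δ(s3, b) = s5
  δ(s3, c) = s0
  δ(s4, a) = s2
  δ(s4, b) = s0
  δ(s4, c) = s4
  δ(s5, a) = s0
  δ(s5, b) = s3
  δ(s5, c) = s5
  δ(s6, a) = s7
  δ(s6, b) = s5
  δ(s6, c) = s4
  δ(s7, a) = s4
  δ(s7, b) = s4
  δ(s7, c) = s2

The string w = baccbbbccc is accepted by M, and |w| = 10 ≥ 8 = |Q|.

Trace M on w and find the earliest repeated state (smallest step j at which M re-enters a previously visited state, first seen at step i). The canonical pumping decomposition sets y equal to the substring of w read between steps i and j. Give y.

c

Run of M on w = b a c c b b b c c c:
  step 0: s0  (start)
  step 1: s7  (read b: s0→s7)
  step 2: s4  (read a: s7→s4)
  step 3: s4  (read c: s4→s4)   ← first repeat (s4 seen earlier)
  step 4: s4  (read c: s4→s4)
  step 5: s0  (read b: s4→s0)
  step 6: s7  (read b: s0→s7)
  step 7: s4  (read b: s7→s4)
  step 8: s4  (read c: s4→s4)
  step 9: s4  (read c: s4→s4)
  step 10: s4  (read c: s4→s4)

So i = 2, j = 3, giving x = w[0:2] = ba, y = w[2:3] = c, z = w[3:10] = cbbbccc.
Check: |xy| = 3 ≤ 8 and |y| = 1 ≥ 1. Reading y takes M from s4 back to s4, so every xyⁱz is accepted.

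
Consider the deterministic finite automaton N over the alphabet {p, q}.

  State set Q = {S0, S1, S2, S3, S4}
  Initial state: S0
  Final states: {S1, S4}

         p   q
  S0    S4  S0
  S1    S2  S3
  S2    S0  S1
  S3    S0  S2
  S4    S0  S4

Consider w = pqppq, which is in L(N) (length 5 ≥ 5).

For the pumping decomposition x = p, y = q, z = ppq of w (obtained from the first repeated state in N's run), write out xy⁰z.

pppq

xy⁰z = xz = p·ppq = pppq.
Reading y = q takes N from S4 back to S4, so after x the machine is still in S4, and z then leads to the accepting state S4. Hence pppq ∈ L(N).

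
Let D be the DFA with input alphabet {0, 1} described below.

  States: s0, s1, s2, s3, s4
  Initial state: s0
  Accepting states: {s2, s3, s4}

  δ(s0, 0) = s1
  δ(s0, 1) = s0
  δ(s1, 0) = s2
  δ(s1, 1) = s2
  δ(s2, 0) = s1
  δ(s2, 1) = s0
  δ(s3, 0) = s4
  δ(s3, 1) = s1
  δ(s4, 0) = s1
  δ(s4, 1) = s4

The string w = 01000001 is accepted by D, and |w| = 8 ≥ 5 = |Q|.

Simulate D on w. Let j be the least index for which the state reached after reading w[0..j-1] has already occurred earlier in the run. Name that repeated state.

State sequence: s0 -0-> s1 -1-> s2 -0-> s1 -0-> s2 -0-> s1 -0-> s2 -0-> s1 -1-> s2
First repeat at step 3: s1 was already visited.

The earliest repeat is at step j = 3: D is in s1, which it already visited at step i = 1.

s1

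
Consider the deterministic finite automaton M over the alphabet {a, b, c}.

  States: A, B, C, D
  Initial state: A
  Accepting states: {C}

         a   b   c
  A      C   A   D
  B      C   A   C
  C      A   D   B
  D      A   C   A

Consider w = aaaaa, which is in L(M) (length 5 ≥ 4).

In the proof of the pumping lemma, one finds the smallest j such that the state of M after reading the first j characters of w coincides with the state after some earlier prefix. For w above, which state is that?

A

Run of M on w = a a a a a:
  step 0: A  (start)
  step 1: C  (read a: A→C)
  step 2: A  (read a: C→A)   ← first repeat (A seen earlier)
  step 3: C  (read a: A→C)
  step 4: A  (read a: C→A)
  step 5: C  (read a: A→C)

The earliest repeat is at step j = 2: M is in A, which it already visited at step i = 0.
Since M has 4 states, any run of length ≥ 4 visits 4+1 states, so by pigeonhole some state repeats within the first 4 steps — that repeat gives the pumpable loop.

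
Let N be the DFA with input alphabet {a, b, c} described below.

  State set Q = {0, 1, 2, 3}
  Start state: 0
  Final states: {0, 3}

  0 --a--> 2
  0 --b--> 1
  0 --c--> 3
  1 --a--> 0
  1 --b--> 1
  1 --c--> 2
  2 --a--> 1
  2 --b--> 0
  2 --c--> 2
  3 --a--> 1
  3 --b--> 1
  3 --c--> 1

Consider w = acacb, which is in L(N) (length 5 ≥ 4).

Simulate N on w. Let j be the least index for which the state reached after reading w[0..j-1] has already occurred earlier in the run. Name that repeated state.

2

State sequence: 0 -a-> 2 -c-> 2 -a-> 1 -c-> 2 -b-> 0
First repeat at step 2: 2 was already visited.

The earliest repeat is at step j = 2: N is in 2, which it already visited at step i = 1.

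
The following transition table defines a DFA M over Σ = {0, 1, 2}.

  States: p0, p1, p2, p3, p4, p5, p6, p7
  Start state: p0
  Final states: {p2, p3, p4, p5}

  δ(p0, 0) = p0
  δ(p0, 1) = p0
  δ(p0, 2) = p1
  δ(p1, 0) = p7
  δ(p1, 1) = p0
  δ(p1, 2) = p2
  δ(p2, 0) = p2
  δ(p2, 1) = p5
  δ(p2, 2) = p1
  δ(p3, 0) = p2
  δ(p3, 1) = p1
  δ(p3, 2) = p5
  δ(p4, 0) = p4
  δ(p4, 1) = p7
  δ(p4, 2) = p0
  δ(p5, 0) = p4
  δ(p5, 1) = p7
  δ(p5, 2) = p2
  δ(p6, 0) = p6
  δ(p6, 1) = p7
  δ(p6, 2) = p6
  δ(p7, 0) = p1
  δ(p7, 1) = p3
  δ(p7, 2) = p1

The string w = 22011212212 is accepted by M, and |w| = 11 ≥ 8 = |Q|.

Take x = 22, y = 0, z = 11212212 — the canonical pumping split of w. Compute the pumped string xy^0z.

2211212212

xy⁰z = xz = 22·11212212 = 2211212212.
Reading y = 0 takes M from p2 back to p2, so after x the machine is still in p2, and z then leads to the accepting state p2. Hence 2211212212 ∈ L(M).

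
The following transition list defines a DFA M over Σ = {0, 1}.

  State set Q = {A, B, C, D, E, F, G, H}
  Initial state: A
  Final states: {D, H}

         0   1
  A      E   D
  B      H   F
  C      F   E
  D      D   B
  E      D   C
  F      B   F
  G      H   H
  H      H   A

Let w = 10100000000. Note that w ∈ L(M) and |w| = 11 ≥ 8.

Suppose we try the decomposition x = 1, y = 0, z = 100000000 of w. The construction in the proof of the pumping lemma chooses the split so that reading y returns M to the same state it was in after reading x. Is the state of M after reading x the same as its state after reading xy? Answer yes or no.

Run of M on the first 2 characters of w = 1 0:
  step 0: A  (start)
  step 1: D  (read 1: A→D)
  step 2: D  (read 0: D→D)

After x (step 1): D. After xy (step 2): D.
They match, so y = 0 drives M around a cycle from D back to itself; pumping y any number of times keeps M in D before reading z, and xyⁱz ∈ L(M) for every i ≥ 0.

yes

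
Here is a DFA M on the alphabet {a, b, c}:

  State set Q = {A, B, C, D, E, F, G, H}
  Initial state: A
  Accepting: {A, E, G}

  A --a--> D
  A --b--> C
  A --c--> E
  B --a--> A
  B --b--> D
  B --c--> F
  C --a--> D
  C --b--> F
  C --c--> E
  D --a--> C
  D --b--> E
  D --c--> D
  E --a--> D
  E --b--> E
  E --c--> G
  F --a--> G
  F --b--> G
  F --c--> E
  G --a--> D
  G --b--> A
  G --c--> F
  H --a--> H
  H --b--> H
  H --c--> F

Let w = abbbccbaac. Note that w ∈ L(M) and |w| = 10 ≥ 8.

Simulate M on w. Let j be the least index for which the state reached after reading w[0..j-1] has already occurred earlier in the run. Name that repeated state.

Run of M on w = a b b b c c b a a c:
  step 0: A  (start)
  step 1: D  (read a: A→D)
  step 2: E  (read b: D→E)
  step 3: E  (read b: E→E)   ← first repeat (E seen earlier)
  step 4: E  (read b: E→E)
  step 5: G  (read c: E→G)
  step 6: F  (read c: G→F)
  step 7: G  (read b: F→G)
  step 8: D  (read a: G→D)
  step 9: C  (read a: D→C)
  step 10: E  (read c: C→E)

The earliest repeat is at step j = 3: M is in E, which it already visited at step i = 2.

E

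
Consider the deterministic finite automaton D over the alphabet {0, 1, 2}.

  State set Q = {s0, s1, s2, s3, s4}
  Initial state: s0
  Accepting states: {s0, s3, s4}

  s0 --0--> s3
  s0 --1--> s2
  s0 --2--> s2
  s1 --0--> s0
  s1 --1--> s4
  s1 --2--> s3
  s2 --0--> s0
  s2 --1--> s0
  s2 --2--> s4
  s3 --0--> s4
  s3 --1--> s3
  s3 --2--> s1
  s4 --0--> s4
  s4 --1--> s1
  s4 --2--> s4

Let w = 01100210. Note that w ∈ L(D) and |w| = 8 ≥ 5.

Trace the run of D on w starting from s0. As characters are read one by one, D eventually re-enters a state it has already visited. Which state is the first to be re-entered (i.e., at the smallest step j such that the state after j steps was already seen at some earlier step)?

State sequence: s0 -0-> s3 -1-> s3 -1-> s3 -0-> s4 -0-> s4 -2-> s4 -1-> s1 -0-> s0
First repeat at step 2: s3 was already visited.

The earliest repeat is at step j = 2: D is in s3, which it already visited at step i = 1.
The DFA has 5 states, so the proof of the pumping lemma guarantees a repeated state among the first 5+1 visited; the segment between the two visits is the pumpable y.

s3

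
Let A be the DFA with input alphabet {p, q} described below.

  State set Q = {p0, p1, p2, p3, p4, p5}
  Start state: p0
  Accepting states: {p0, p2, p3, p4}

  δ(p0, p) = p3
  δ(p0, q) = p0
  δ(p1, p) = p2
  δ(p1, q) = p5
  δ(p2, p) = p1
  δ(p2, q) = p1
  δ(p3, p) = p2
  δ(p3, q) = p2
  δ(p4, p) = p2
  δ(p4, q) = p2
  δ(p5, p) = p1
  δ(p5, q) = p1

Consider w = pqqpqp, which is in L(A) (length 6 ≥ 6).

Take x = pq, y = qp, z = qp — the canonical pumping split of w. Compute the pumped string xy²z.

xy^2z = pq·qp·qp·qp = pqqpqpqp.
Reading y = qp takes A from p2 back to p2, so after x·y·y the machine is still in p2, and z then leads to the accepting state p2. Hence pqqpqpqp ∈ L(A).

pqqpqpqp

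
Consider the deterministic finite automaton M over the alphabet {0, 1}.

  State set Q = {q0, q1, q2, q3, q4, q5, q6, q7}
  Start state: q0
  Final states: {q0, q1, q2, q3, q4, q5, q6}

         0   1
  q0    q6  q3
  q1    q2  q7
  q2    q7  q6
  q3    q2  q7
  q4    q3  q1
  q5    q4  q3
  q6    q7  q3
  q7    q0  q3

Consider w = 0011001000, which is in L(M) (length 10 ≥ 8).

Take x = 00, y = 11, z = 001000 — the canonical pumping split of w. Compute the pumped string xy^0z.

xy⁰z = xz = 00·001000 = 00001000.
Reading y = 11 takes M from q7 back to q7, so after x the machine is still in q7, and z then leads to the accepting state q0. Hence 00001000 ∈ L(M).

00001000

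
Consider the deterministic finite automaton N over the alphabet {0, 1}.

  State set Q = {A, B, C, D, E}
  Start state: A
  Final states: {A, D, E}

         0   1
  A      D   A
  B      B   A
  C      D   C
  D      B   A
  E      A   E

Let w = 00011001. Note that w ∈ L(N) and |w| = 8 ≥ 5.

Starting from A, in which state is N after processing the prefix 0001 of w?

State sequence: A -0-> D -0-> B -0-> B -1-> A

After reading 4 characters, N is in state A.

A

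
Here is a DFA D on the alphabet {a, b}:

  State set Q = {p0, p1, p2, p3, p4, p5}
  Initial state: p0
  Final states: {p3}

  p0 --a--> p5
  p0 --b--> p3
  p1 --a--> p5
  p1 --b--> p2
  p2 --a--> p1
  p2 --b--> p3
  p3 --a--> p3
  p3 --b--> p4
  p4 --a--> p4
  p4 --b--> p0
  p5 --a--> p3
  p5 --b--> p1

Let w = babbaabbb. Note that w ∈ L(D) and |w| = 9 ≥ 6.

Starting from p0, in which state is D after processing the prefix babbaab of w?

Run of D on the first 7 characters of w = b a b b a a b:
  step 0: p0  (start)
  step 1: p3  (read b: p0→p3)
  step 2: p3  (read a: p3→p3)
  step 3: p4  (read b: p3→p4)
  step 4: p0  (read b: p4→p0)
  step 5: p5  (read a: p0→p5)
  step 6: p3  (read a: p5→p3)
  step 7: p4  (read b: p3→p4)

After reading 7 characters, D is in state p4.

p4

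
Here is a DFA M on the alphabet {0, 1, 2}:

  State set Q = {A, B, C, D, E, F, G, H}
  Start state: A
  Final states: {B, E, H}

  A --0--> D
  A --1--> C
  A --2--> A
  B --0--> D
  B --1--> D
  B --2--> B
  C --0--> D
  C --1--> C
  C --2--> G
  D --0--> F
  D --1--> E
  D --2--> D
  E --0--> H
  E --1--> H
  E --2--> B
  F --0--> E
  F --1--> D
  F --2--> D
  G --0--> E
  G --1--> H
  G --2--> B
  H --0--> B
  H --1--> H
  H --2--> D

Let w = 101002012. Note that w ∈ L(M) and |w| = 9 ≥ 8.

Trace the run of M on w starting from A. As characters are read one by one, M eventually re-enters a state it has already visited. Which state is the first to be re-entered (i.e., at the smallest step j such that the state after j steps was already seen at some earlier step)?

B

State sequence: A -1-> C -0-> D -1-> E -0-> H -0-> B -2-> B -0-> D -1-> E -2-> B
First repeat at step 6: B was already visited.

The earliest repeat is at step j = 6: M is in B, which it already visited at step i = 5.
Since M has 8 states, any run of length ≥ 8 visits 8+1 states, so by pigeonhole some state repeats within the first 8 steps — that repeat gives the pumpable loop.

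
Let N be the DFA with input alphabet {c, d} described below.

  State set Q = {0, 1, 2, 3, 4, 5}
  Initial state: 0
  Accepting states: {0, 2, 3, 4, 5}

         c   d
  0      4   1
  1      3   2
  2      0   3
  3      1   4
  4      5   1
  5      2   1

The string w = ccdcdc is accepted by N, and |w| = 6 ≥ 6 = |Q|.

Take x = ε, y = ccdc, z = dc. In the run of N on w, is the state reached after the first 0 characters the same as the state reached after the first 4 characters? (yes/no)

no

State sequence: 0 -c-> 4 -c-> 5 -d-> 1 -c-> 3

After x (step 0): 0. After xy (step 4): 3.
They differ (0 ≠ 3), so y is not a cycle from the state after x; this split is not the one the pumping-lemma construction produces, and pumping y need not keep the string in L(N).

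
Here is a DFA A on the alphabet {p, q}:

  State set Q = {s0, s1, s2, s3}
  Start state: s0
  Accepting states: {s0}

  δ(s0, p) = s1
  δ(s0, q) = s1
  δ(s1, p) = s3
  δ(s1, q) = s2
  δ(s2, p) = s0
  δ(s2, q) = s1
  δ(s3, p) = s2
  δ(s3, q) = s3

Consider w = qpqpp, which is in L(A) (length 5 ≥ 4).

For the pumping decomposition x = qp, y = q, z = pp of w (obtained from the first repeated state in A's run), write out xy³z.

qpqqqpp

xy^3z = qp·q·q·q·pp = qpqqqpp.
Reading y = q takes A from s3 back to s3, so after x·y·y·y the machine is still in s3, and z then leads to the accepting state s0. Hence qpqqqpp ∈ L(A).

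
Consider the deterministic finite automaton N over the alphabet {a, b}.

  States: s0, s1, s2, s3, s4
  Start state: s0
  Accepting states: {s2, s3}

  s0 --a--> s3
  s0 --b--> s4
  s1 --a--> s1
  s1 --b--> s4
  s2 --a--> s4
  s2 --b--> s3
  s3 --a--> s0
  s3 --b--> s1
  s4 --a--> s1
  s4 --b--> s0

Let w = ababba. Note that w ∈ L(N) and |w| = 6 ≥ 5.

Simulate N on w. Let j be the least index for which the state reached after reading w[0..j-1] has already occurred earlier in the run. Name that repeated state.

s1

State sequence: s0 -a-> s3 -b-> s1 -a-> s1 -b-> s4 -b-> s0 -a-> s3
First repeat at step 3: s1 was already visited.

The earliest repeat is at step j = 3: N is in s1, which it already visited at step i = 2.
With |Q| = 5, pigeonhole forces a state repeat no later than step 5; the substring read between the first and second visits to that state can be pumped.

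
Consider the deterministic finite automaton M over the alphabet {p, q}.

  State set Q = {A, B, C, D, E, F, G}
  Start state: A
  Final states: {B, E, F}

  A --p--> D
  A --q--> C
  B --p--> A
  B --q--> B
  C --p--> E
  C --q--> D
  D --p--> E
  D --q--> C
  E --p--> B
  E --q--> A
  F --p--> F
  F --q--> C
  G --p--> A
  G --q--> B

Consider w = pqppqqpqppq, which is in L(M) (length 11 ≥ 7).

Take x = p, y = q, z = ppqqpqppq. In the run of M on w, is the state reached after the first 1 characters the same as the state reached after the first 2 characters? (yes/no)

no

State sequence: A -p-> D -q-> C

After x (step 1): D. After xy (step 2): C.
They differ (D ≠ C), so y is not a cycle from the state after x; this split is not the one the pumping-lemma construction produces, and pumping y need not keep the string in L(M).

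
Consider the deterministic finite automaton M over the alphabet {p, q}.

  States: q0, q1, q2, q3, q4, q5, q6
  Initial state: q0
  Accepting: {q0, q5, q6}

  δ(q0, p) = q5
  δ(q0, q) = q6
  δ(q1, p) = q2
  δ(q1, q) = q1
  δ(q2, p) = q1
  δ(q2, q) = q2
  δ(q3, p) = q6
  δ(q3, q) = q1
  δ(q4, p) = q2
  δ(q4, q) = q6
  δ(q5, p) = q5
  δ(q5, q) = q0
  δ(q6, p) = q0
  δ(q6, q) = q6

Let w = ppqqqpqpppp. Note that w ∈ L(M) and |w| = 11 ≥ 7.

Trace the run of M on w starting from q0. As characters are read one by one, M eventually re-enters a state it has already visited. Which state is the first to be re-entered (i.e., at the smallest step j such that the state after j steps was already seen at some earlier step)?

State sequence: q0 -p-> q5 -p-> q5 -q-> q0 -q-> q6 -q-> q6 -p-> q0 -q-> q6 -p-> q0 -p-> q5 -p-> q5 -p-> q5
First repeat at step 2: q5 was already visited.

The earliest repeat is at step j = 2: M is in q5, which it already visited at step i = 1.
Since M has 7 states, any run of length ≥ 7 visits 7+1 states, so by pigeonhole some state repeats within the first 7 steps — that repeat gives the pumpable loop.

q5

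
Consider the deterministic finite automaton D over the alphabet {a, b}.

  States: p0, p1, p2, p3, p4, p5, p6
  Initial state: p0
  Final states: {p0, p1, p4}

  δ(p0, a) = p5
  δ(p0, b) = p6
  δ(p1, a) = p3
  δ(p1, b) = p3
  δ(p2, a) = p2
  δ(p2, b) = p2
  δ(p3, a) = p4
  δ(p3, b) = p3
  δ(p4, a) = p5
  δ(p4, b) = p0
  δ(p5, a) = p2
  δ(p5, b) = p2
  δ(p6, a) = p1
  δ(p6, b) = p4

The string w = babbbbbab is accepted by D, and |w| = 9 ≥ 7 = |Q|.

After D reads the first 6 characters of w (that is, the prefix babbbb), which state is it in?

p3

Run of D on the first 6 characters of w = b a b b b b:
  step 0: p0  (start)
  step 1: p6  (read b: p0→p6)
  step 2: p1  (read a: p6→p1)
  step 3: p3  (read b: p1→p3)
  step 4: p3  (read b: p3→p3)
  step 5: p3  (read b: p3→p3)
  step 6: p3  (read b: p3→p3)

After reading 6 characters, D is in state p3.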